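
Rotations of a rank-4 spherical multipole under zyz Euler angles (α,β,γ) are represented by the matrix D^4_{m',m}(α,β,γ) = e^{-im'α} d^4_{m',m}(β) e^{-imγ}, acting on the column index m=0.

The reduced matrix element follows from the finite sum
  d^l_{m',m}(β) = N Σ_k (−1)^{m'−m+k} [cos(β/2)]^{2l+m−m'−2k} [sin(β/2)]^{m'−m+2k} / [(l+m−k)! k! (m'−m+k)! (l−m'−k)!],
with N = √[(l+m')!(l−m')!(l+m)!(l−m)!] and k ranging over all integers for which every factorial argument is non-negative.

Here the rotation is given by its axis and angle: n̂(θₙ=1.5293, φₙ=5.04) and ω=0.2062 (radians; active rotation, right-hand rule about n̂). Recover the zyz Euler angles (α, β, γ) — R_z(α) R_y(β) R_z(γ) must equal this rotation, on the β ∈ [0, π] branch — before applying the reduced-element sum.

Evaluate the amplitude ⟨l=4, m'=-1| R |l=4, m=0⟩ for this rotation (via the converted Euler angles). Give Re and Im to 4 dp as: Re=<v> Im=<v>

Axis–angle → zyz. n̂ = (sinθₙcosφₙ, sinθₙsinφₙ, cosθₙ) = (+0.321505, -0.945999, +0.041484), ω = 0.2062.
R = I cosω + sinω [n̂]ₓ + (1−cosω) n̂n̂ᵀ gives
  R = [+0.981006, -0.014937, -0.193403; +0.002051, +0.997774, -0.066657; +0.193968, +0.064994, +0.978852]
β = atan2(√(R₁₃²+R₂₃²), R₃₃) = 0.206022; α = atan2(R₂₃, R₁₃) mod 2π = 3.473496; γ = atan2(R₃₂, −R₃₁) mod 2π = 2.818274
First d^4_{-1,0}(β=0.2060), then the phase factors e^{-i(-1)α} and e^{-i(0)γ}:
Half-angle: c=0.994699, s=0.102829. N=√(6·120·24·24)=643.987578
k∈{1,2,3,4} keeps every argument non-negative
  k=1: (−1)^0·643.9876/(144)·0.9947^7·0.1028^1 = +0.443070
  k=2: (−1)^1·643.9876/(24)·0.9947^5·0.1028^3 = -0.028410
  k=3: (−1)^2·643.9876/(24)·0.9947^3·0.1028^5 = +0.000304
  k=4: (−1)^3·643.9876/(144)·0.9947^1·0.1028^7 = -0.000001
d^4_{-1,0}(0.2060) = +0.443070 -0.028410 +0.000304 -0.000001 = +0.414963
Phases: e^{-i·(-1)·3.4735}=-0.945424-0.325843i, e^{-i·(0)·2.8183}=+1.000000+0.000000i ⇒ D=-0.392316-0.135213i

Re=-0.3923 Im=-0.1352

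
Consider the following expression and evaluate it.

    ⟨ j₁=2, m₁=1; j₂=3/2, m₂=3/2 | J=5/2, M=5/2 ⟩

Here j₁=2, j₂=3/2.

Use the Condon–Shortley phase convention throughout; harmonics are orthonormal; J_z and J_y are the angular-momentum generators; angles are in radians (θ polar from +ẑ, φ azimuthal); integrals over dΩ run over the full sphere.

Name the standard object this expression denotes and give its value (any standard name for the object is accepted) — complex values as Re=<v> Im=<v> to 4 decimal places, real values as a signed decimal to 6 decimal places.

This is a Clebsch–Gordan (vector-coupling) coefficient.
triangle: 1!*3!*2!/7! = 12/5040
(j±m)!: 3!*1!*3!*0!*5!*0! = 4320
prefactor² = (2J+1)*Δ*N² = 432/7
  k=1: −1/(1!*0!*0!*2!*3!*0!) = -1/12
Σ = -1/12  ⇒  CG² = 432/7*(-1/12)² = 3/7
CG = −√(3/7) = -0.654654

Clebsch–Gordan coefficient, −√(3/7) ≈ -0.654654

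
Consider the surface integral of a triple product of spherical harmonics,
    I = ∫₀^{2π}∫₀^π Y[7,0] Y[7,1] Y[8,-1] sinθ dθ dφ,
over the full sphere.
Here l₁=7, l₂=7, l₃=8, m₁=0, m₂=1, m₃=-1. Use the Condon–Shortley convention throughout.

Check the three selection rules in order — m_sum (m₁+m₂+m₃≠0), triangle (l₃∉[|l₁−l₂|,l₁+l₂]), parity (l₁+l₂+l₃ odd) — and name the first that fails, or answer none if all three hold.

Σmᵢ = 0  ✓
l₃∈[|l₁−l₂|,l₁+l₂]=[0,14], have l₃=8  ✓
Σlᵢ = 22 ⇒ even  ✓

none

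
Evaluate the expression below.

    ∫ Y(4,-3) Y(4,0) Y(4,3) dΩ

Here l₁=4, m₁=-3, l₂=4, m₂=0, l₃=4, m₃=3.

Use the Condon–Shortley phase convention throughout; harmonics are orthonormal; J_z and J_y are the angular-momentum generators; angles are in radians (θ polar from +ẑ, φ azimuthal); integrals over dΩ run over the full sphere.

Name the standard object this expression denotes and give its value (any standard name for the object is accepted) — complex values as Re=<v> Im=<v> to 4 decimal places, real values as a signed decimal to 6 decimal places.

This is a Gaunt coefficient — the integral of a triple product of spherical harmonics over the sphere.
Rules hold: Σm=0, L=12 even, 0≤4≤8.
N = 9·9·9 = 729
Δ = 4!·4!·4!/13! = 1/450450
Racah Σ t=0..4: t=0:+1/13824 t=1:−1/216 t=2:+1/64 t=3:−1/216 t=4:+1/13824 = 5/768
⇒ 3j(4 4 4; 0 0 0)² = 18/1001, sgn +1
Racah Σ t=3..4: t=3:−1/864 t=4:+1/3456 = -1/1152
⇒ 3j(4 4 4; -3 0 3)² = 7/286, sgn +1
4πI² = N·(3j₀)²·(3jₘ)² = 6561/20449
I = +1·√(0.320847/4π) = 0.15978796

Gaunt coefficient, +0.159788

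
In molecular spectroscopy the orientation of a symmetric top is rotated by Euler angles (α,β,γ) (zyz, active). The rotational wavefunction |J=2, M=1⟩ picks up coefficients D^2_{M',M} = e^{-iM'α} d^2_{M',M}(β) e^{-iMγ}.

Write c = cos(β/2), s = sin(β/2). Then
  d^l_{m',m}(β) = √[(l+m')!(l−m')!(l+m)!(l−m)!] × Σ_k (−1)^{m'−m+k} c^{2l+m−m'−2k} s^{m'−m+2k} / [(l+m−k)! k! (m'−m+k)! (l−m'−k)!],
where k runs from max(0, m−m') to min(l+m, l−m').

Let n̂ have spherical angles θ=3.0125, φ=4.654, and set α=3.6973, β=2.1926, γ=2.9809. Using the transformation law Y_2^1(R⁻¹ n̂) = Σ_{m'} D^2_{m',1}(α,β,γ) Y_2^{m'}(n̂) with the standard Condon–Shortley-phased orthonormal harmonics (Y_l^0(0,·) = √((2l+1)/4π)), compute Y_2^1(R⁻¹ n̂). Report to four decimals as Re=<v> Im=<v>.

Need the full column D^2_{m',1} for m'=−2..2 at α=3.6973, β=2.1926, γ=2.9809.
cos(β/2)=0.456890, sin(β/2)=0.889523
d^2_{-2,1}: single k=3 term ⇒ +0.643152;  D = -0.189259-0.614675i
d^2_{-1,1}: k∈[2..3] ⇒ +0.495518 -0.626078 = -0.130560;  D = -0.098465-0.085735i
d^2_{0,1}: k∈[1..2] ⇒ +0.207811 -0.787697 = -0.579886;  D = +0.572415+0.092783i
d^2_{1,1}: k∈[0..1] ⇒ +0.043576 -0.495518 = -0.451942;  D = -0.417139+0.173917i
d^2_{2,1}: single k=0 term ⇒ -0.169677;  D = +0.098599-0.138089i
Y_2^{m'}(θ=3.0125,φ=4.654) and Σ D·Y over m':
  (-0.1893-0.6147i)·(-0.0064-0.0007i)  (-0.0985-0.0857i)·(+0.0058-0.0985i)  (+0.5724+0.0928i)·(+0.6151+0.0000i)  (-0.4171+0.1739i)·(-0.0058-0.0985i)  (+0.0986-0.1381i)·(-0.0064+0.0007i)
Y_2^1(R⁻¹ n̂) = +0.362831+0.111343i

Re=0.3628 Im=0.1113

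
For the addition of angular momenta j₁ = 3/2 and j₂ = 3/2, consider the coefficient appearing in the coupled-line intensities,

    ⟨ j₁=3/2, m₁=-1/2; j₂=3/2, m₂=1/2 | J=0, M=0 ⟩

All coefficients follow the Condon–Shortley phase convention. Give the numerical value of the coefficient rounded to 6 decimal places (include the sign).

j₁+j₂−J=3  J+j₁−j₂=0  J−j₁+j₂=0  j₁+j₂+J+1=4
(j₁±m₁, j₂±m₂, J±M) = (1,2,2,1,0,0)
P² = 1
sum k=2..2:
  [2] +1/2 = 1/2
S = 1/2
C² = P²·S² = 1/4 ; C = +0.500000

+√(1/4) = +0.500000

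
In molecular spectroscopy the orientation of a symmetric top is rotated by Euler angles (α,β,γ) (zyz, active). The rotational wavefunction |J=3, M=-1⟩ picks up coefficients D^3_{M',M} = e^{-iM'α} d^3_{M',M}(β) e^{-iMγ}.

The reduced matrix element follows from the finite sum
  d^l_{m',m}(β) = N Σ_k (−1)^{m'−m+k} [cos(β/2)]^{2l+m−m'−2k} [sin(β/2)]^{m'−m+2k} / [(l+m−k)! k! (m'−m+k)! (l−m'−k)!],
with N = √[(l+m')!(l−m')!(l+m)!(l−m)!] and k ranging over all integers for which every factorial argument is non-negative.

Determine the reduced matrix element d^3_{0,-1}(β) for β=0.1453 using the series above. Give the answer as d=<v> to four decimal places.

d^3_{0,-1}(β=0.1453) via the finite sum:
c=cos(0.145300/2)=0.997362, s=sin(0.145300/2)=0.072586; N=√[6·6·2·24]=41.569219
Admissible k: 0..2 (factorial args all ≥0)
  k=0: (−1)^1·41.5692/(12)·0.9974^5·0.0726^1 = -0.248147
  k=1: (−1)^2·41.5692/(4)·0.9974^3·0.0726^3 = +0.003943
  k=2: (−1)^3·41.5692/(12)·0.9974^1·0.0726^5 = -0.000007
d^3_{0,-1}(0.1453) = -0.248147 +0.003943 -0.000007 = -0.244211

d=-0.2442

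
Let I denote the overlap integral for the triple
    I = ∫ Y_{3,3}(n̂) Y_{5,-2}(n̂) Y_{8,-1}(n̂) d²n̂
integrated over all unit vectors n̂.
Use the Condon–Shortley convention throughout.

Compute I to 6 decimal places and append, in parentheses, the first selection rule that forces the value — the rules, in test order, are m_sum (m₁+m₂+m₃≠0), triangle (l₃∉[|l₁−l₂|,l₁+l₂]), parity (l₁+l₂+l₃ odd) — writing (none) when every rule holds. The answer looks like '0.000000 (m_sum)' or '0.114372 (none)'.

Checks pass: Σm=0; 16 even; l₃=8∈[2,8].
(2·3+1)(2·5+1)(2·8+1) = 1309
Δ: 0! 6! 10! / 17! → 1/136136
sum: t=0:+1/518400 = 1/518400
3j²(3 5 8; 0 0 0) = Δ·Π!·Σ² = 56/2431  (sign +1)
sum: t=0:+1/21772800 = 1/21772800
3j²(3 5 8; 3 -2 -1) = Δ·Π!·Σ² = 3/4862  (sign -1)
combine: 4πI² = 1309·56/2431·3/4862 = 588/31603
take √, sign -1: I = -0.03847863
No selection rule forces the value: the integral is nonzero (none).

-0.038479 (none)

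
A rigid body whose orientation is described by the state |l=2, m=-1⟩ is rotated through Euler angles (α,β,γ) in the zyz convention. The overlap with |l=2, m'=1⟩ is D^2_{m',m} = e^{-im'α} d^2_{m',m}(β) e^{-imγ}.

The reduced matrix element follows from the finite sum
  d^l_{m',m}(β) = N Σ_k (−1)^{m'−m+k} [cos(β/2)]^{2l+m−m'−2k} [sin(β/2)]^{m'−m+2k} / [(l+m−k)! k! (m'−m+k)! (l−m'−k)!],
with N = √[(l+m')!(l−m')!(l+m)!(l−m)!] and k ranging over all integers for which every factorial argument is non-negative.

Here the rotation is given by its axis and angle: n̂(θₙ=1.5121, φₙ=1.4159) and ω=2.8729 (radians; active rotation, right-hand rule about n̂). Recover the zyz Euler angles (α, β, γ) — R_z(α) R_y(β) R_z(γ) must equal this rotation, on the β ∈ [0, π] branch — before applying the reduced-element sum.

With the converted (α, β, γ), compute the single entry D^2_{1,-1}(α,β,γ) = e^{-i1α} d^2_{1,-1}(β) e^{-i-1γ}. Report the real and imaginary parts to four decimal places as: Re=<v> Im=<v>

Axis–angle → zyz. n̂ = (sinθₙcosφₙ, sinθₙsinφₙ, cosθₙ) = (+0.154012, +0.986326, +0.058663), ω = 2.8729.
R = I cosω + sinω [n̂]ₓ + (1−cosω) n̂n̂ᵀ gives
  R = [-0.917530, +0.282788, +0.279586; +0.313935, +0.946653, +0.072759; -0.244096, +0.154531, -0.957360]
β = atan2(√(R₁₃²+R₂₃²), R₃₃) = 2.848516; α = atan2(R₂₃, R₁₃) mod 2π = 0.254591; γ = atan2(R₃₂, −R₃₁) mod 2π = 0.564384
Split into d^2_{1,-1}(β=2.8485) × two z-phases.
With c≡cos(β/2)=0.146014 and s≡sin(β/2)=0.989282, N=[6·1·1·6]^{1/2}=6.000000
Admissible k: 0..1 (factorial args all ≥0)
  k=0: (−1)^2·6.0000/(2)·0.1460^2·0.9893^2 = +0.062597
  k=1: (−1)^3·6.0000/(6)·0.1460^0·0.9893^4 = -0.957814
d^2_{1,-1}(2.8485) = +0.062597 -0.957814 = -0.895217
Attach z-rotation phases: D = e^{-i(1)(0.2546)}·(-0.895217)·e^{-i(-1)(0.5644)} = -0.852602-0.272917i

Re=-0.8526 Im=-0.2729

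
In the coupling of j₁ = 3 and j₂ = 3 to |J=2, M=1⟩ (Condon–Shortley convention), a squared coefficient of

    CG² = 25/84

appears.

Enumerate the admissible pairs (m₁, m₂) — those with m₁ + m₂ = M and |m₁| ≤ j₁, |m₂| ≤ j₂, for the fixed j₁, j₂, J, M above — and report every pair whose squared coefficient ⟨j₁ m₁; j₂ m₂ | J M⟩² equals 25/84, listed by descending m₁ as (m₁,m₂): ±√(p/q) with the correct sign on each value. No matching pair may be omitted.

Admissible pairs with m₁+m₂ = M = 1: (-2,3), (-1,2), (0,1), (1,0), (2,-1), (3,-2)
  (m₁,m₂)=(3,-2): CG² = 25/84, CG = +√(25/84)   ← matches the target
  (m₁,m₂)=(2,-1): CG² = 5/28, CG = −√(5/28)
  (m₁,m₂)=(1,0): CG² = 1/42, CG = +√(1/42)
  (m₁,m₂)=(0,1): CG² = 1/42, CG = +√(1/42)
  (m₁,m₂)=(-1,2): CG² = 5/28, CG = −√(5/28)
  (m₁,m₂)=(-2,3): CG² = 25/84, CG = +√(25/84)   ← matches the target
Pairs with CG² = 25/84: (3,-2): +√(25/84); (-2,3): +√(25/84)

(3,-2): +√(25/84); (-2,3): +√(25/84)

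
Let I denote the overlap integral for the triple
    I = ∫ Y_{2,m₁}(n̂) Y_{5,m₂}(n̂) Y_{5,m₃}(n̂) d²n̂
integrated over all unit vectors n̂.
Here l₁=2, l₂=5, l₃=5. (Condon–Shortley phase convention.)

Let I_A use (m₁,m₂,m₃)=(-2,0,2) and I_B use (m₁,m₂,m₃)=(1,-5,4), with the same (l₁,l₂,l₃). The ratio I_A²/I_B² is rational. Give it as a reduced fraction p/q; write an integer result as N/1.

Same 2,5,5: normalisation and zero-m 3j drop out of the ratio.
A: Δ: 2! 2! 8! / 13! → 1/38610; sum: t=2:+1/2880 = 1/2880; 3j²(2 5 5; -2 0 2) = Δ·Π!·Σ² = 14/429  (sign -1)
B: Δ: 2! 2! 8! / 13! → 1/38610; sum: t=0:+1/80640 = 1/80640; 3j²(2 5 5; 1 -5 4) = Δ·Π!·Σ² = 9/286  (sign -1)
I_A²/I_B² = (14/429)/(9/286) = 28/27

28/27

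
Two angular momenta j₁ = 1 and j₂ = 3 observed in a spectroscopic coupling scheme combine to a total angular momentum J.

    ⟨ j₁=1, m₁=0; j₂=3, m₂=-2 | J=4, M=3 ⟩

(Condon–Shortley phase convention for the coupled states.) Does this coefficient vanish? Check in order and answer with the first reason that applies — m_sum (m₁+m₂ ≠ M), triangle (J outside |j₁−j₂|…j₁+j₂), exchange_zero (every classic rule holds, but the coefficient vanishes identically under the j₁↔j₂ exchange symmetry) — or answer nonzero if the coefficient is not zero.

m-sum: m₁+m₂ = 0+(-2) = -2, M = 3  ✗ ⇒ coefficient is 0

m_sum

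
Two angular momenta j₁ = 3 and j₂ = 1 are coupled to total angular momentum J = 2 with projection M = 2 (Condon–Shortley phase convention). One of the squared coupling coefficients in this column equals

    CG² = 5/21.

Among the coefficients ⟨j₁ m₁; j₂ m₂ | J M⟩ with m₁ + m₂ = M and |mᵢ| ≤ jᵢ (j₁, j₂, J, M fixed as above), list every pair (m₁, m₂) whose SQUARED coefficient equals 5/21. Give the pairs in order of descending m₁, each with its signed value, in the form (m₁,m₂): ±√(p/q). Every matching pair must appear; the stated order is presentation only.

Admissible pairs with m₁+m₂ = M = 2: (1,1), (2,0), (3,-1)
  (m₁,m₂)=(3,-1): CG² = 5/7, CG = +√(5/7)
  (m₁,m₂)=(2,0): CG² = 5/21, CG = −√(5/21)   ← matches the target
  (m₁,m₂)=(1,1): CG² = 1/21, CG = +√(1/21)
Pairs with CG² = 5/21: (2,0): −√(5/21)

(2,0): −√(5/21)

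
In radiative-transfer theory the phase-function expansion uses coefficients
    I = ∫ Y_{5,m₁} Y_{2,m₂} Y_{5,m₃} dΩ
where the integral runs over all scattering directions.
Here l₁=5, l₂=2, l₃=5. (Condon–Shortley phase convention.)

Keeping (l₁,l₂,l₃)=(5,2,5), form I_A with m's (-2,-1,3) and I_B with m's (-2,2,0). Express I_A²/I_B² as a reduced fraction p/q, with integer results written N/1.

Shared (l₁,l₂,l₃)=(5,2,5): N and (l;000)² cancel in I_A²/I_B².
A: Δ = 2!·8!·2!/13! = 1/38610; Racah Σ t=0..1: t=0:+1/10080 t=1:−1/2880 = -1/4032; ⇒ 3j(5 2 5; -2 -1 3)² = 10/429, sgn -1
B: Δ = 2!·8!·2!/13! = 1/38610; Racah Σ t=2..2: t=2:+1/2880 = 1/2880; ⇒ 3j(5 2 5; -2 2 0)² = 14/429, sgn -1
I_A²/I_B² = (10/429)/(14/429) = 5/7

5/7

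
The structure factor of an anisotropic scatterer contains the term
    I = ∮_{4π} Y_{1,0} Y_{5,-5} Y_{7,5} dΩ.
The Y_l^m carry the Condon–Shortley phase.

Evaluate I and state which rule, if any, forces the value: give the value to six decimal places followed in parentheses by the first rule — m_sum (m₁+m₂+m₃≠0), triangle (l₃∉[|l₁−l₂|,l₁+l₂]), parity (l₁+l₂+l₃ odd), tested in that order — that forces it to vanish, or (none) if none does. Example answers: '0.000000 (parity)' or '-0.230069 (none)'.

|1−5|≤7≤1+5 violated ⇒ I = 0

0.000000 (triangle)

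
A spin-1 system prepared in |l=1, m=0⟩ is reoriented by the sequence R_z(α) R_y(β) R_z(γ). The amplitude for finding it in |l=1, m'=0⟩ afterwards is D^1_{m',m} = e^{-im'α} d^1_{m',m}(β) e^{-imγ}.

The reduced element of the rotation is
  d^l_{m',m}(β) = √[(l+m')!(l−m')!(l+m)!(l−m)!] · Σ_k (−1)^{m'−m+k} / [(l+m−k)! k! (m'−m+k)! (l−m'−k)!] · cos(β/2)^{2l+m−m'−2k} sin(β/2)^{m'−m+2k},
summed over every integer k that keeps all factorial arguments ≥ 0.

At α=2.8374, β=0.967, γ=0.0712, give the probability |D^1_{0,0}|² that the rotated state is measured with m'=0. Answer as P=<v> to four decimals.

P=0.3224

D^1_{0,0}(2.8374,0.9670,0.0712) = e^{-i·0·2.8374}·d^1_{0,0}(0.9670)·e^{-i·0·0.0712}. Compute d first:
c=cos(0.967000/2)=0.885373, s=sin(0.967000/2)=0.464881; N=√[1·1·1·1]=1.000000
Admissible k: 0..1 (factorial args all ≥0)
  k=0: (−1)^0·1.0000/(1)·0.8854^2·0.4649^0 = +0.783886
  k=1: (−1)^1·1.0000/(1)·0.8854^0·0.4649^2 = -0.216114
d^1_{0,0}(0.9670) = +0.783886 -0.216114 = +0.567772
|D^1_{0,0}|² = |d^1_{0,0}(β)|² = (+0.567772)² = 0.322365 (the z-rotation phases have unit modulus)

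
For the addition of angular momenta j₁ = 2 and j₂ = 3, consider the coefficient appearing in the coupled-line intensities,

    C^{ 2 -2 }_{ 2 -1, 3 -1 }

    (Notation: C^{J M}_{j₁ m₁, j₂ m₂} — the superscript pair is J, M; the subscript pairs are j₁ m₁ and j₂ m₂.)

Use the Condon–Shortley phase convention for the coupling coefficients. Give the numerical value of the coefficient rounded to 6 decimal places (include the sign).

+0.462910  (= +√(3/14))

√[5·3!1!3!/8! · 1!3!2!4!0!4!] = √(216/7)
  +(−1)^2/∏(2,1,1,0,0,3)! = 1/12  (running 1/12)
⟨..|..⟩ = √(216/7)·(1/12) = +0.462910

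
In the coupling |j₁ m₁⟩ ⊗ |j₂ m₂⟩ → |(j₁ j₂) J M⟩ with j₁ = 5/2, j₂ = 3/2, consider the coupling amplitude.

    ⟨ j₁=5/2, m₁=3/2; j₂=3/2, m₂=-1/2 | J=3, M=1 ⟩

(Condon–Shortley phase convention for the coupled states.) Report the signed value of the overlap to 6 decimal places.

√[7·1!4!2!/8! · 4!1!1!2!4!2!] = √(96/5)
  +(−1)^0/∏(0,1,1,1,3,1)! = 1/6  (running 1/6)
  +(−1)^1/∏(1,0,0,0,4,2)! = -1/48  (running 7/48)
⟨..|..⟩ = √(96/5)·(7/48) = +0.639010

+√(49/120) = +0.639010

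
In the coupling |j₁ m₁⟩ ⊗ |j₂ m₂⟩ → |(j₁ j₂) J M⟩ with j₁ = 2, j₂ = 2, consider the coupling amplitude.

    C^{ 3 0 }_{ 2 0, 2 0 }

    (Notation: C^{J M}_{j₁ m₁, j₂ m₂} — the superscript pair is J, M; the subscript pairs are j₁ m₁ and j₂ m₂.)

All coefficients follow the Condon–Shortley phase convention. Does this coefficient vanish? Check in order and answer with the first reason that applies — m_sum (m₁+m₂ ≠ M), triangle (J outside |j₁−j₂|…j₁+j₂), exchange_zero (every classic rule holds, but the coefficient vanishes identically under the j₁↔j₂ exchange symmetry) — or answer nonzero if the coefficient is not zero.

exchange_zero

m-sum: m₁+m₂ = 0+0 = 0, M = 0  ✓
triangle: |j₁−j₂| = 0 ≤ J = 3 ≤ j₁+j₂ = 4  ✓
exchange: j₁=j₂ and m₁=m₂, and (−1)^(j₁+j₂−J) = (−1)^1 = −1 forces ⟨j₁m₁;j₂m₂|JM⟩ = −⟨j₂m₂;j₁m₁|JM⟩ = −⟨j₁m₁;j₂m₂|JM⟩ ⇒ the coefficient vanishes identically
Racah sum check: Σ_k collapses to 0 ⇒ CG = 0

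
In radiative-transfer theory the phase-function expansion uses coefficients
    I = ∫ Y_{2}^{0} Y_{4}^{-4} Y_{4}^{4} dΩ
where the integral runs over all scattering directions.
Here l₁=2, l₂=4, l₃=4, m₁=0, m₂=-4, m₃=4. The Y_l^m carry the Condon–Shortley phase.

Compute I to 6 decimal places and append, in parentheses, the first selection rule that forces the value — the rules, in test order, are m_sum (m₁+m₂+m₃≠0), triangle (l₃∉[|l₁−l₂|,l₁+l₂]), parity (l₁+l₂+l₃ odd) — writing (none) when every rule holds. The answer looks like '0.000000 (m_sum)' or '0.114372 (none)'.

Checks pass: Σm=0; 10 even; l₃=4∈[2,6].
(2·2+1)(2·4+1)(2·4+1) = 405
Δ: 2! 2! 6! / 11! → 1/13860
sum: t=0:+1/192 t=1:−1/36 t=2:+1/192 = -5/288
3j²(2 4 4; 0 0 0) = Δ·Π!·Σ² = 20/693  (sign -1)
sum: t=0:+1/2880 = 1/2880
3j²(2 4 4; 0 -4 4) = Δ·Π!·Σ² = 28/495  (sign +1)
combine: 4πI² = 405·20/693·28/495 = 80/121
take √, sign -1: I = -0.22937568
No selection rule forces the value: the integral is nonzero (none).

-0.229376 (none)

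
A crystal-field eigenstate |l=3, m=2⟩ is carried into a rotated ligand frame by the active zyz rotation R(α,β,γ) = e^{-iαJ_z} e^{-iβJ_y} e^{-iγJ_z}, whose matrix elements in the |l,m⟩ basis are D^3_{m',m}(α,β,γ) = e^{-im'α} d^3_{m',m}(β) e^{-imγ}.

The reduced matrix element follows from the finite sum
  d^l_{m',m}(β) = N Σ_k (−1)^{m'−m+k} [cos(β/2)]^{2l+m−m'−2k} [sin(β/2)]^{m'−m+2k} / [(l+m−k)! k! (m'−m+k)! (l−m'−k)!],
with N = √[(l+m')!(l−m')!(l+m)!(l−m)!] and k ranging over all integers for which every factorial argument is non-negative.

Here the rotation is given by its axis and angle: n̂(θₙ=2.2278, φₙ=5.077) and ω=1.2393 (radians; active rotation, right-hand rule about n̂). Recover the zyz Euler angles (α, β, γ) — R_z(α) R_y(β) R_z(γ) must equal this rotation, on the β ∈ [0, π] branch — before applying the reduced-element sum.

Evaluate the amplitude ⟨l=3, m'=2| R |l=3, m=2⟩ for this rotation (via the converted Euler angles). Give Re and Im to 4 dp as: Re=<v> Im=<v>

Axis–angle → zyz. n̂ = (sinθₙcosφₙ, sinθₙsinφₙ, cosθₙ) = (+0.282354, -0.739773, -0.610747), ω = 1.2393.
R = I cosω + sinω [n̂]ₓ + (1−cosω) n̂n̂ᵀ gives
  R = [+0.379235, +0.436599, -0.815820; -0.718393, +0.694611, +0.037786; +0.583175, +0.571749, +0.577070]
β = atan2(√(R₁₃²+R₂₃²), R₃₃) = 0.955659; α = atan2(R₂₃, R₁₃) mod 2π = 3.095309; γ = atan2(R₃₂, −R₃₁) mod 2π = 2.366087
Split into d^3_{2,2}(β=0.9557) × two z-phases.
c=cos(0.955659/2)=0.887995, s=sin(0.955659/2)=0.459853; N=√[120·1·120·1]=120.000000
Admissible k: 0..1 (factorial args all ≥0)
  k=0: (−1)^0·120.0000/(120)·0.8880^6·0.4599^0 = +0.490302
  k=1: (−1)^1·120.0000/(24)·0.8880^4·0.4599^2 = -0.657431
d^3_{2,2}(0.9557) = +0.490302 -0.657431 = -0.167130
Attach z-rotation phases: D = e^{-i(2)(3.0953)}·(-0.167130)·e^{-i(2)(2.3661)} = +0.012153-0.166687i

Re=0.0122 Im=-0.1667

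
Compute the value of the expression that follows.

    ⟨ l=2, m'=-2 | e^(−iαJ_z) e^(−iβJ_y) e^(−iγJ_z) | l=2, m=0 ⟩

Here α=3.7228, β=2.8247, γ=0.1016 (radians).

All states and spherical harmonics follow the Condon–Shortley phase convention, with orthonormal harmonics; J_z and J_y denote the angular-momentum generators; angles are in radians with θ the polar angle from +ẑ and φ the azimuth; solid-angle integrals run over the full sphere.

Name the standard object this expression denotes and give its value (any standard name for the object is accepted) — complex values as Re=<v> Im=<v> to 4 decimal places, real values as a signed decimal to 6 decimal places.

Wigner D-matrix element, Re=0.0236 Im=0.0546

This is a Wigner D-matrix element — the rotation-matrix element ⟨l m'| R(α,β,γ) |l m⟩ in the angular-momentum basis.
First d^2_{-2,0}(β=2.8247), then the phase factors e^{-i(-2)α} and e^{-i(0)γ}:
c=cos(2.824700/2)=0.157784, s=sin(2.824700/2)=0.987474; N=√[1·24·2·2]=9.797959
k∈{2} keeps every argument non-negative
  k=2: (−1)^0·9.7980/(4)·0.1578^2·0.9875^2 = +0.059464
d^2_{-2,0}(2.8247) = +0.059464
Phases: e^{-i·(-2)·3.7228}=+0.397125+0.917765i, e^{-i·(0)·0.1016}=+1.000000+0.000000i ⇒ D=+0.023615+0.054574i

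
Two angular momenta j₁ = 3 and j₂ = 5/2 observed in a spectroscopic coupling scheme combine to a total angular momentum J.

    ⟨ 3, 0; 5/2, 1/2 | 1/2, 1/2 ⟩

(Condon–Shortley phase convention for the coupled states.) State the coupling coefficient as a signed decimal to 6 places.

√[2·5!1!0!/7! · 3!3!3!2!1!0!] = √(144/7)
  +(−1)^3/∏(3,2,0,0,1,0)! = -1/12  (running -1/12)
⟨..|..⟩ = √(144/7)·(-1/12) = -0.377964

-0.377964  (= −√(1/7))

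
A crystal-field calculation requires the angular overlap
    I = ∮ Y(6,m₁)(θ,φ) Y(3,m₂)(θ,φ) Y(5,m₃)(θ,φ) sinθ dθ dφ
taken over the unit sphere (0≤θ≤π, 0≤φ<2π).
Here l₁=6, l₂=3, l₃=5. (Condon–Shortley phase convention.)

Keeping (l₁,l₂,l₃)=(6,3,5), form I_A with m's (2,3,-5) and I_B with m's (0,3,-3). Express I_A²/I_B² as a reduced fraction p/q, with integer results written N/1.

Shared (l₁,l₂,l₃)=(6,3,5): N and (l;000)² cancel in I_A²/I_B².
A: Δ = 4!·8!·2!/15! = 1/675675; Racah Σ t=4..4: t=4:+1/1935360 = 1/1935360; ⇒ 3j(6 3 5; 2 3 -5)² = 1/1001, sgn +1
B: Δ = 4!·8!·2!/15! = 1/675675; Racah Σ t=4..4: t=4:+1/69120 = 1/69120; ⇒ 3j(6 3 5; 0 3 -3)² = 4/429, sgn +1
I_A²/I_B² = (1/1001)/(4/429) = 3/28

3/28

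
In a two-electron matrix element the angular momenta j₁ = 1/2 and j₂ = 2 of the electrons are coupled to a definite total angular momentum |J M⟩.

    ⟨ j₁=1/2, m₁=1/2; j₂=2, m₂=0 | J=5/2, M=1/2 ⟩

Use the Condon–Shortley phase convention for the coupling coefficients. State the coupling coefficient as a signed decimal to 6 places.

j₁+j₂−J=0  J+j₁−j₂=1  J−j₁+j₂=4  j₁+j₂+J+1=6
(j₁±m₁, j₂±m₂, J±M) = (1,0,2,2,3,2)
P² = 48/5
sum k=0..0:
  [0] +1/4 = 1/4
S = 1/4
C² = P²·S² = 3/5 ; C = +0.774597

+√(3/5) = +0.774597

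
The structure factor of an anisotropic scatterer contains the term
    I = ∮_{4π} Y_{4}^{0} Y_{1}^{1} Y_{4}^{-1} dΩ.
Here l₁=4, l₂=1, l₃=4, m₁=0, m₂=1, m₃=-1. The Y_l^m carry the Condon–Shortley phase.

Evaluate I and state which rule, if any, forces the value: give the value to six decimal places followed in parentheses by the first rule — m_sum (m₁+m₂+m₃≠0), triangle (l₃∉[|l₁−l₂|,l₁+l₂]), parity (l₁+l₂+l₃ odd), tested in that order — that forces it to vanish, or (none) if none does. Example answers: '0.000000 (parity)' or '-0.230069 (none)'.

L=9 odd ⇒ parity kills the (l;000) factor ⇒ I = 0

0.000000 (parity)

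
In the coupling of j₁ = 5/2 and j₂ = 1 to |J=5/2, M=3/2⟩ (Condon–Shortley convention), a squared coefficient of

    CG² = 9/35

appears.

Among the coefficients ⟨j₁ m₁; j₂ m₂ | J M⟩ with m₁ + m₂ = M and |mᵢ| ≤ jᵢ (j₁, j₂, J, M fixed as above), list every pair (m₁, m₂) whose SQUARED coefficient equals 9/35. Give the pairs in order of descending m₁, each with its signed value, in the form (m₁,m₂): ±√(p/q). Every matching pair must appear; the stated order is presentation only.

Admissible pairs with m₁+m₂ = M = 3/2: (1/2,1), (3/2,0), (5/2,-1)
  (m₁,m₂)=(5/2,-1): CG² = 2/7, CG = +√(2/7)
  (m₁,m₂)=(3/2,0): CG² = 9/35, CG = +√(9/35)   ← matches the target
  (m₁,m₂)=(1/2,1): CG² = 16/35, CG = −√(16/35)
Pairs with CG² = 9/35: (3/2,0): +√(9/35)

(3/2,0): +√(9/35)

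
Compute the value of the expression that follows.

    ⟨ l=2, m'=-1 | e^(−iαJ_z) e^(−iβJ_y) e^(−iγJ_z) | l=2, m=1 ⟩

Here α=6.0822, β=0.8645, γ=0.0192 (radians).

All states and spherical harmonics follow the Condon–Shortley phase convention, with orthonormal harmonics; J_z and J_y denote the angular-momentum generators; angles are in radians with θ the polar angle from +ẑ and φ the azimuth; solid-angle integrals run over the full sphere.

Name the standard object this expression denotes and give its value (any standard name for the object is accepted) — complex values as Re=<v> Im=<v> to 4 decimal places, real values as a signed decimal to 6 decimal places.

This is a Wigner D-matrix element — the rotation-matrix element ⟨l m'| R(α,β,γ) |l m⟩ in the angular-momentum basis.
D^2_{-1,1}(6.0822,0.8645,0.0192) = e^{-i·-1·6.0822}·d^2_{-1,1}(0.8645)·e^{-i·1·0.0192}. Compute d first:
c=cos(0.864500/2)=0.908025, s=sin(0.864500/2)=0.418915; N=√[1·6·6·1]=6.000000
k: max(0,(1)−(-1))=2 … min(2+(1),2−(-1))=3
  k=2: (−1)^0·6.0000/(2)·0.9080^2·0.4189^2 = +0.434079
  k=3: (−1)^1·6.0000/(6)·0.9080^0·0.4189^4 = -0.030797
d^2_{-1,1}(0.8645) = +0.434079 -0.030797 = +0.403283
Attach z-rotation phases: D = e^{-i(-1)(6.0822)}·(+0.403283)·e^{-i(1)(0.0192)} = +0.393546-0.088081i

Wigner D-matrix element, Re=0.3935 Im=-0.0881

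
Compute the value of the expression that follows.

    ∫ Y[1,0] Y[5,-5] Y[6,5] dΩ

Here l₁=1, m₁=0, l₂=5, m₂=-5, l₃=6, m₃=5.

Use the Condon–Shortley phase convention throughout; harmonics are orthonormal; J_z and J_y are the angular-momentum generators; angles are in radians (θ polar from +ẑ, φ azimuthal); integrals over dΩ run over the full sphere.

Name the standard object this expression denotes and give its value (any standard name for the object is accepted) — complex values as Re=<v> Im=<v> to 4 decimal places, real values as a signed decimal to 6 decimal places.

Gaunt coefficient, -0.135514

This is a Gaunt coefficient — the integral of a triple product of spherical harmonics over the sphere.
Checks pass: Σm=0; 12 even; l₃=6∈[4,6].
(2·1+1)(2·5+1)(2·6+1) = 429
Δ: 0! 2! 10! / 13! → 1/858
sum: t=0:+1/14400 = 1/14400
3j²(1 5 6; 0 0 0) = Δ·Π!·Σ² = 6/143  (sign +1)
sum: t=0:+1/3628800 = 1/3628800
3j²(1 5 6; 0 -5 5) = Δ·Π!·Σ² = 1/78  (sign -1)
combine: 4πI² = 429·6/143·1/78 = 3/13
take √, sign -1: I = -0.13551395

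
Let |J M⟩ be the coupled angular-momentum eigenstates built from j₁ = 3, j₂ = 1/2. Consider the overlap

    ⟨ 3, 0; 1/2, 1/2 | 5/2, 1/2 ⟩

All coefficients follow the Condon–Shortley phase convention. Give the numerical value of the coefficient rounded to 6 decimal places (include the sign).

-0.654654  (= −√(3/7))

√[6·1!5!0!/7! · 3!3!1!0!3!2!] = √(432/7)
  +(−1)^1/∏(1,0,2,0,3,0)! = -1/12  (running -1/12)
⟨..|..⟩ = √(432/7)·(-1/12) = -0.654654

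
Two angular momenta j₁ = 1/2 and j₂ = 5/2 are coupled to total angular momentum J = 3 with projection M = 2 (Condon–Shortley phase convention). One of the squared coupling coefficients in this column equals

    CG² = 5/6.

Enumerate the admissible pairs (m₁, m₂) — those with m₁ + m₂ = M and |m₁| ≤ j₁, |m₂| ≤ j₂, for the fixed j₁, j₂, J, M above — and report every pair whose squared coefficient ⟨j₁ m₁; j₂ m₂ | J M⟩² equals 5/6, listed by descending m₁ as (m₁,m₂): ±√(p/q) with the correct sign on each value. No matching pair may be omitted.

Admissible pairs with m₁+m₂ = M = 2: (-1/2,5/2), (1/2,3/2)
  (m₁,m₂)=(1/2,3/2): CG² = 5/6, CG = +√(5/6)   ← matches the target
  (m₁,m₂)=(-1/2,5/2): CG² = 1/6, CG = +√(1/6)
Pairs with CG² = 5/6: (1/2,3/2): +√(5/6)

(1/2,3/2): +√(5/6)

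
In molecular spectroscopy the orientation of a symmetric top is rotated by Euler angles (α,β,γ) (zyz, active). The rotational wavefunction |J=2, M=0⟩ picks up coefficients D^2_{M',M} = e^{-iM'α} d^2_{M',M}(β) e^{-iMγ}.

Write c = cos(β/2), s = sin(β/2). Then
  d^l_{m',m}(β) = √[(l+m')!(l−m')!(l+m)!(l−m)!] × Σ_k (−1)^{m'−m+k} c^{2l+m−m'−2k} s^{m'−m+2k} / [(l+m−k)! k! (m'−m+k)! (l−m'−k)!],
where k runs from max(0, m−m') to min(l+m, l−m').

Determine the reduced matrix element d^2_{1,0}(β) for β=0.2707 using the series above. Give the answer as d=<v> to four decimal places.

d^2_{1,0}(β=0.2707) via the finite sum:
With c≡cos(β/2)=0.990854 and s≡sin(β/2)=0.134937, N=[6·1·2·2]^{1/2}=4.898979
k∈{0,1} keeps every argument non-negative
  k=0: (−1)^1·4.8990/(2)·0.9909^3·0.1349^1 = -0.321541
  k=1: (−1)^2·4.8990/(2)·0.9909^1·0.1349^3 = +0.005963
d^2_{1,0}(0.2707) = -0.321541 +0.005963 = -0.315578

d=-0.3156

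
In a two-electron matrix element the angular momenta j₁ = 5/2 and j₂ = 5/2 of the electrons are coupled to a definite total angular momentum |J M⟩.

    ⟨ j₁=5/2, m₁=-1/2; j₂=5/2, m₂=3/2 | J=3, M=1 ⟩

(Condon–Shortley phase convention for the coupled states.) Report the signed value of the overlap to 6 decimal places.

√[7·2!3!3!/9! · 2!3!4!1!4!2!] = √(96/5)
  +(−1)^1/∏(1,1,2,3,1,0)! = -1/12  (running -1/12)
  +(−1)^2/∏(2,0,1,2,2,1)! = 1/8  (running 1/24)
⟨..|..⟩ = √(96/5)·(1/24) = +0.182574

+√(1/30) ≈ +0.182574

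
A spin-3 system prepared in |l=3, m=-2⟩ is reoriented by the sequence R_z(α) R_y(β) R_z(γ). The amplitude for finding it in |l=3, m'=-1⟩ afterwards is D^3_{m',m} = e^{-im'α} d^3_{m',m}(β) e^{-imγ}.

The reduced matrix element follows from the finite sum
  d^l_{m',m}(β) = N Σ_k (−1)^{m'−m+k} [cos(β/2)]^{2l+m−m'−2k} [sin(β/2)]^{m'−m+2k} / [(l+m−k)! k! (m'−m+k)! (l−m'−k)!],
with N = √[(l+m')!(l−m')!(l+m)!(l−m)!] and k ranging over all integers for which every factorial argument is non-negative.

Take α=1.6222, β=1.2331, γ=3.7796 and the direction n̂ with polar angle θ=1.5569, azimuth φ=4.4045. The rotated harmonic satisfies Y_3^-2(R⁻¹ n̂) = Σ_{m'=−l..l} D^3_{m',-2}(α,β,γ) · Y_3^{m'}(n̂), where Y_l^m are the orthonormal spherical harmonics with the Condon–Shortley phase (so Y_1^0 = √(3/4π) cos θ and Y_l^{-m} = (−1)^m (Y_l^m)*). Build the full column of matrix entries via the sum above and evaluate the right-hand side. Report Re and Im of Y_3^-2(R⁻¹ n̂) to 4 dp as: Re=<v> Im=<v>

Need the full column D^3_{m',-2} for m'=−3..3 at α=1.6222, β=1.2331, γ=3.7796.
cos(β/2)=0.815878, sin(β/2)=0.578224
d^3_{-3,-2}: single k=1 term ⇒ +0.512033;  D = +0.506983-0.071740i
d^3_{-2,-2}: k∈[0..1] ⇒ +0.294952 -0.740736 = -0.445783;  D = +0.085054+0.437594i
d^3_{-1,-2}: k∈[0..1] ⇒ -0.661032 +0.664039 = +0.003007;  D = -0.002919+0.000725i
d^3_{0,-2}: k∈[0..1] ⇒ +0.811435 -0.407563 = +0.403872;  D = +0.117337+0.386451i
d^3_{1,-2}: k∈[0..1] ⇒ -0.664039 +0.166765 = -0.497274;  D = -0.467773+0.168731i
d^3_{2,-2}: k∈[0..1] ⇒ +0.372053 -0.037375 = +0.334678;  D = -0.129586-0.308572i
d^3_{3,-2}: single k=0 term ⇒ -0.129176;  D = +0.116372-0.056070i
Y_3^{m'}(θ=1.5569,φ=4.4045) and Σ D·Y over m':
  (+0.5070-0.0717i)·(+0.3328-0.2515i)  (+0.0851+0.4376i)·(-0.0116-0.0082i)  (-0.0029+0.0007i)·(+0.0978-0.3077i)  (+0.1173+0.3865i)·(-0.0156+0.0000i)  (-0.4678+0.1687i)·(-0.0978-0.3077i)  (-0.1296-0.3086i)·(-0.0116+0.0082i)  (+0.1164-0.0561i)·(-0.3328-0.2515i)
Y_3^-2(R⁻¹ n̂) = +0.200268-0.042862i

Re=0.2003 Im=-0.0429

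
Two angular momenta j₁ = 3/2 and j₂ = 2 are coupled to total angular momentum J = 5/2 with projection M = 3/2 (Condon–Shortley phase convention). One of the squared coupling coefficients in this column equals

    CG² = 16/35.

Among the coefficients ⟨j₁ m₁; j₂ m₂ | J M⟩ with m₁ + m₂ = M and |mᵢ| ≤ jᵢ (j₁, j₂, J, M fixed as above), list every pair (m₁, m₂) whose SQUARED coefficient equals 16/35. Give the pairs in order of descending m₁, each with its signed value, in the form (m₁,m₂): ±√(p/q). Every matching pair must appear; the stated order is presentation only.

(-1/2,2): −√(16/35)

Admissible pairs with m₁+m₂ = M = 3/2: (-1/2,2), (1/2,1), (3/2,0)
  (m₁,m₂)=(3/2,0): CG² = 18/35, CG = +√(18/35)
  (m₁,m₂)=(1/2,1): CG² = 1/35, CG = −√(1/35)
  (m₁,m₂)=(-1/2,2): CG² = 16/35, CG = −√(16/35)   ← matches the target
Pairs with CG² = 16/35: (-1/2,2): −√(16/35)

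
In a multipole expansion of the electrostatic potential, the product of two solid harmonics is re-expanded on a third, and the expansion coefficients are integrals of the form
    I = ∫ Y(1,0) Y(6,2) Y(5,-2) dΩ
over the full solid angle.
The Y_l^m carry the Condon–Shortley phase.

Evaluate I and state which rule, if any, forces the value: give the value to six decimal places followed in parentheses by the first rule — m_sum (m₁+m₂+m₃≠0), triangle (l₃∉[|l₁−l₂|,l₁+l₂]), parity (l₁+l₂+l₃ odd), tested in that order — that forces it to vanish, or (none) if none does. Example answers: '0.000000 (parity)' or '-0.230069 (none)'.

0.231133 (none)

m-sum 0 ✓  L=12 even ✓  5≤5≤7 ✓
Π(2lᵢ+1) = 3×13×11 = 429
triangle coeff Δ(1,6,5) = 1/858
Σ_t [1,1]: t=1:−1/14400 = -1/14400
(3j)²=6/143 [(1 6 5; 0 0 0)], sign=+1
Σ_t [1,1]: t=1:−1/30240 = -1/30240
(3j)²=16/429 [(1 6 5; 0 2 -2)], sign=+1
⇒ 4πI² = 96/143
I = (+1)√(96/143/(4π)) = 0.23113338
No selection rule forces the value: the integral is nonzero (none).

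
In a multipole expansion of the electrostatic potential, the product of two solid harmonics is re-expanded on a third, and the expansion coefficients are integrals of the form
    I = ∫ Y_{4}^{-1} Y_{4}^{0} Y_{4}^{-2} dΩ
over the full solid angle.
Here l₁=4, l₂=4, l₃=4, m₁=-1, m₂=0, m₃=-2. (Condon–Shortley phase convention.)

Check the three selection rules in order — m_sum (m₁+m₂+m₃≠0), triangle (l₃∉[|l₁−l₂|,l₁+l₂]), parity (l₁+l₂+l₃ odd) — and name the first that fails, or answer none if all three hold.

azimuthal sum: -1 + 0 − 2 = -3  ✗
0 ≤ 4 ≤ 8 (triangle on l)
L = 4 + 4 + 4 = 12 (even)

m_sum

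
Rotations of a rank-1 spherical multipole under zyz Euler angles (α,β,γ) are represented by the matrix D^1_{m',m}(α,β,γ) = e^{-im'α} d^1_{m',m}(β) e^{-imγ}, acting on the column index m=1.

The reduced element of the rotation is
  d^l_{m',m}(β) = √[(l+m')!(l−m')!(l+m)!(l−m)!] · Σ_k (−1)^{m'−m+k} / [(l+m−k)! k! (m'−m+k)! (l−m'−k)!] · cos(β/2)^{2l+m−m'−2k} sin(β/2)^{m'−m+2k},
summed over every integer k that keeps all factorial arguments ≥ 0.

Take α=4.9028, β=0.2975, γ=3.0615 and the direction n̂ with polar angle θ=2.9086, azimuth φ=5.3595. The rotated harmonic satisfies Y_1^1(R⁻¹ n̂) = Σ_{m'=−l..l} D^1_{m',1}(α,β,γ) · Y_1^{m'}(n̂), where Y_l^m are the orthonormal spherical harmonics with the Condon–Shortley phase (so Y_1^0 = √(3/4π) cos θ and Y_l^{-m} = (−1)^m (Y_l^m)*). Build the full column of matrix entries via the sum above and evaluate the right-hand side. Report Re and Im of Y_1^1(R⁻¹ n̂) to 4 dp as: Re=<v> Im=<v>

Need the full column D^1_{m',1} for m'=−1..1 at α=4.9028, β=0.2975, γ=3.0615.
cos(β/2)=0.988957, sin(β/2)=0.148202
d^1_{-1,1}: single k=2 term ⇒ +0.021964;  D = -0.005869+0.021165i
d^1_{0,1}: single k=1 term ⇒ +0.207275;  D = -0.206610-0.016583i
d^1_{1,1}: single k=0 term ⇒ +0.978036;  D = -0.107677-0.972091i
Y_1^{m'}(θ=2.9086,φ=5.3595) and Σ D·Y over m':
  (-0.0059+0.0212i)·(+0.0481+0.0636i)  (-0.2066-0.0166i)·(-0.4754+0.0000i)  (-0.1077-0.9721i)·(-0.0481+0.0636i)
Y_1^1(R⁻¹ n̂) = +0.163639+0.048426i

Re=0.1636 Im=0.0484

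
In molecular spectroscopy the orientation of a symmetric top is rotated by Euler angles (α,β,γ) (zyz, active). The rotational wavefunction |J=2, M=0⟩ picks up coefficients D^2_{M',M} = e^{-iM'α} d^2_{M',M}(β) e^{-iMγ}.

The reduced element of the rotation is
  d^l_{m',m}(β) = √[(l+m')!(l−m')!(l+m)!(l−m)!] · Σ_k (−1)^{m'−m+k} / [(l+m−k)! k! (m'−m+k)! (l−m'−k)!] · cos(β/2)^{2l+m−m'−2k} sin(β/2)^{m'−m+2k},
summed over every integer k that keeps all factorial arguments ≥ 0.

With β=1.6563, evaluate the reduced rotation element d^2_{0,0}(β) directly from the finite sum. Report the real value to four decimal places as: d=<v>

d^2_{0,0}(β=1.6563) via the finite sum:
c=cos(1.656300/2)=0.676240, s=sin(1.656300/2)=0.736682; N=√[2·2·2·2]=4.000000
k: max(0,(0)−(0))=0 … min(2+(0),2−(0))=2
  k=0: (−1)^0·4.0000/(4)·0.6762^4·0.7367^0 = +0.209124
  k=1: (−1)^1·4.0000/(1)·0.6762^2·0.7367^2 = -0.992707
  k=2: (−1)^2·4.0000/(4)·0.6762^0·0.7367^4 = +0.294523
d^2_{0,0}(1.6563) = +0.209124 -0.992707 +0.294523 = -0.489060

d=-0.4891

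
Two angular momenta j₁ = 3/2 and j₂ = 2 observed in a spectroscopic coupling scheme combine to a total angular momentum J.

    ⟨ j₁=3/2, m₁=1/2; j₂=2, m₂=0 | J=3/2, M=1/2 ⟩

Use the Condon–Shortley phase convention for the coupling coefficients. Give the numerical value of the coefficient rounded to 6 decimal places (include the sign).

√[4·2!1!2!/6! · 2!1!2!2!2!1!] = √(16/45)
  +(−1)^0/∏(0,2,1,2,0,0)! = 1/4  (running 1/4)
  +(−1)^1/∏(1,1,0,1,1,1)! = -1  (running -3/4)
⟨..|..⟩ = √(16/45)·(-3/4) = -0.447214

-0.447214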